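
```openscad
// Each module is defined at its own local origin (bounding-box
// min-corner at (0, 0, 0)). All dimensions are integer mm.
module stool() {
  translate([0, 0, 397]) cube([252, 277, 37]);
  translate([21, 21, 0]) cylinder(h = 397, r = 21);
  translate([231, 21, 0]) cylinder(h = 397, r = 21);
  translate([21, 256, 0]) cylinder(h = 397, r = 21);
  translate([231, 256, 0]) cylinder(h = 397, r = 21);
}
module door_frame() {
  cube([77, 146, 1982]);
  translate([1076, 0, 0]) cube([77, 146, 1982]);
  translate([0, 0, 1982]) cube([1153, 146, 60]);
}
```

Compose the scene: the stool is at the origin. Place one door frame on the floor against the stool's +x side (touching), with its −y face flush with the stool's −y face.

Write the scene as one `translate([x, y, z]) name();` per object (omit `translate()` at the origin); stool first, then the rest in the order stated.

stool();
translate([252, 0, 0]) door_frame();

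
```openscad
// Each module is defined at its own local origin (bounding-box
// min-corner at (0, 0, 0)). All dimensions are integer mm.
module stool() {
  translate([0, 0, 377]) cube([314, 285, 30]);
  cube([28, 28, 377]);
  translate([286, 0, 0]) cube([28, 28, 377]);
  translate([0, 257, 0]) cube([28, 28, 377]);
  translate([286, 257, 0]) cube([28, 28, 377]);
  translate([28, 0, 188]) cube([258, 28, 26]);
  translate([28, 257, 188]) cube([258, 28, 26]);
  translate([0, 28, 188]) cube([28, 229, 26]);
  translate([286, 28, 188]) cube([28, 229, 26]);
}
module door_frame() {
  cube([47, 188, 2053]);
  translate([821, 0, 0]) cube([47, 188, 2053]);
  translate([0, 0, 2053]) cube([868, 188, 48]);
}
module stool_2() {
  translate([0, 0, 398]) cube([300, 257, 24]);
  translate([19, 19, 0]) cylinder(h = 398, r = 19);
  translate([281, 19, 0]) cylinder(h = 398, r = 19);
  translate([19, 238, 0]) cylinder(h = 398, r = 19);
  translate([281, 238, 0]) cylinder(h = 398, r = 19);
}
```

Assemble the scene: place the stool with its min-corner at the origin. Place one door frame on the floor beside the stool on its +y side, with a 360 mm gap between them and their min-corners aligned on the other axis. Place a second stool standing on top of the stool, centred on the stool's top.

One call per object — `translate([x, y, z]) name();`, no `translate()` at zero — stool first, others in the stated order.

stool();
translate([0, 645, 0]) door_frame();
translate([7, 14, 407]) stool_2();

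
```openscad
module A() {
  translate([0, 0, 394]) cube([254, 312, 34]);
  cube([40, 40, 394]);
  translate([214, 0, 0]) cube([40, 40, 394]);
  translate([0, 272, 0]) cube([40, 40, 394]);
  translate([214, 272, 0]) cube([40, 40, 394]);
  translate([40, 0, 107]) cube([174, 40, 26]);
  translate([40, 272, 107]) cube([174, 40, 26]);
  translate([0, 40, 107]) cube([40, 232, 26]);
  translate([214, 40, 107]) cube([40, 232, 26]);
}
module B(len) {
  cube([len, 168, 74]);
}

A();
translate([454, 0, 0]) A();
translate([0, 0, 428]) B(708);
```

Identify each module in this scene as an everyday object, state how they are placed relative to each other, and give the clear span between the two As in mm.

A is a stool. B is a beam. A beam spans the tops of two stools. The clear span between the two stools is 200 mm.

Second stool starts at x = 454; first ends at x = 254; clear span = 454 − 254 = 200 mm.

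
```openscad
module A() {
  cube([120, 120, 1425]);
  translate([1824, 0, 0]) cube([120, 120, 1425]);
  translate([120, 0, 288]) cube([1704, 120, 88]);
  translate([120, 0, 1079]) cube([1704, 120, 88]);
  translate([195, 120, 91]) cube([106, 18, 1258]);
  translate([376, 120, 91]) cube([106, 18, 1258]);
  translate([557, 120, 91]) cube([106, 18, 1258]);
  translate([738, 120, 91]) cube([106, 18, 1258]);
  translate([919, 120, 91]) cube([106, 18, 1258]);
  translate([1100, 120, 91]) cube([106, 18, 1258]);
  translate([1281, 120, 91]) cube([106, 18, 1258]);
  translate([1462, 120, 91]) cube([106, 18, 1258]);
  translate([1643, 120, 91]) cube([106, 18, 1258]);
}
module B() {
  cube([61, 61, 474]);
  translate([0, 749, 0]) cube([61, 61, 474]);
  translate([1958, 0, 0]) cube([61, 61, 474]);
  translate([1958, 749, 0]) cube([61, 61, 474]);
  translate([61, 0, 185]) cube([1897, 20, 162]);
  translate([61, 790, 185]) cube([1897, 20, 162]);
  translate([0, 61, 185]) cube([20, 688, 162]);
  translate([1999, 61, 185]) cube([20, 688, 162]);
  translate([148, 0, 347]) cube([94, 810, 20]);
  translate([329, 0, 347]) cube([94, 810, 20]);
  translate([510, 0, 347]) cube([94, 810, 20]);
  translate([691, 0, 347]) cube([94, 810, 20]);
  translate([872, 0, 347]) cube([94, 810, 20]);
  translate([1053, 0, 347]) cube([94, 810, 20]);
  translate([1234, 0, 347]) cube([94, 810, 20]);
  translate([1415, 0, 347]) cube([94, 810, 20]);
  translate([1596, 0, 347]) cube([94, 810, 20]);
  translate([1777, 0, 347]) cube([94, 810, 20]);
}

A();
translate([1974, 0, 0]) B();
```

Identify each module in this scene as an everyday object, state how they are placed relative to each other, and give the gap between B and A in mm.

A is a fence section. B is a bed frame. The bed frame is on the floor beside the fence section on its +x side. The gap between the bed frame and the fence section is 30 mm.

The bed frame's nearest face is 30 mm from the fence section's +x face.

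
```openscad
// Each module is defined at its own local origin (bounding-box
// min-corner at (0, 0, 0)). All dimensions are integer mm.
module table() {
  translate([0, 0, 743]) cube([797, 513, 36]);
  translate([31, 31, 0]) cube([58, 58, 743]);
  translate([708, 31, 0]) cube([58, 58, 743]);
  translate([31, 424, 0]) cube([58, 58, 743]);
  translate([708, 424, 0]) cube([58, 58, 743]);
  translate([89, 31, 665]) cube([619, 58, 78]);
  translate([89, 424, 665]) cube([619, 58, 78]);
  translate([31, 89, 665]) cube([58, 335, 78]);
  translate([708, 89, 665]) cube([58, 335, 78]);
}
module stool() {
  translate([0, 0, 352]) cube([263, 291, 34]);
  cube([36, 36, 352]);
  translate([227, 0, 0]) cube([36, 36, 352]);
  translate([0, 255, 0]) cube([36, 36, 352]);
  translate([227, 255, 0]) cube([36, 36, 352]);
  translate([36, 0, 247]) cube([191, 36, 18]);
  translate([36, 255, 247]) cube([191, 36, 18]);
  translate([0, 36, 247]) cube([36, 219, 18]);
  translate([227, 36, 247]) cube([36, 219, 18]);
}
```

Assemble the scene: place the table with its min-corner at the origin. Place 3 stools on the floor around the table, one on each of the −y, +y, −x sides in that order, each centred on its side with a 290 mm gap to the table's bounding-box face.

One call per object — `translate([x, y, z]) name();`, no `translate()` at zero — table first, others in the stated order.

table();
translate([267, -581, 0]) stool();
translate([267, 803, 0]) stool();
translate([-553, 111, 0]) stool();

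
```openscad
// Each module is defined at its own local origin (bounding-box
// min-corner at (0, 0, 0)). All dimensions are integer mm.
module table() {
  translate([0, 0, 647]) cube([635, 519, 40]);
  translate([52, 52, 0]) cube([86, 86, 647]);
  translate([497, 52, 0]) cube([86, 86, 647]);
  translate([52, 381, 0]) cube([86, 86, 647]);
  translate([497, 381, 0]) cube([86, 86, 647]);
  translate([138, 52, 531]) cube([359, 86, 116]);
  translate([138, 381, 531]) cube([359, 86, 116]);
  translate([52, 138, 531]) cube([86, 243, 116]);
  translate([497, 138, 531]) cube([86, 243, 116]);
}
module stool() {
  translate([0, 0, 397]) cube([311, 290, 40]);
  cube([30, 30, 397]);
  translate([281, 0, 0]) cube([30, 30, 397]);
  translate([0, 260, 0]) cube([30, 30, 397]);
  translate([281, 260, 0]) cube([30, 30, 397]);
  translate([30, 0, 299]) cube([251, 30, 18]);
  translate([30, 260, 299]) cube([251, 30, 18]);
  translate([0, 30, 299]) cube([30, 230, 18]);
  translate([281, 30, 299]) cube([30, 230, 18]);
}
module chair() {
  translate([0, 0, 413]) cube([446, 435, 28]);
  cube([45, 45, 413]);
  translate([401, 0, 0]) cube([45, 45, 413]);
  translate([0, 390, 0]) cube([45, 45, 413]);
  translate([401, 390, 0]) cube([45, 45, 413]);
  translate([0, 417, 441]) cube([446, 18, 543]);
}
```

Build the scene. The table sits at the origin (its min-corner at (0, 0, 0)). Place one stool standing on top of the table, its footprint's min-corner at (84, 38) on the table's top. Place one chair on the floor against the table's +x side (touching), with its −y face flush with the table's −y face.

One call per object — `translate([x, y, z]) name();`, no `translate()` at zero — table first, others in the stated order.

table();
translate([84, 38, 687]) stool();
translate([635, 0, 0]) chair();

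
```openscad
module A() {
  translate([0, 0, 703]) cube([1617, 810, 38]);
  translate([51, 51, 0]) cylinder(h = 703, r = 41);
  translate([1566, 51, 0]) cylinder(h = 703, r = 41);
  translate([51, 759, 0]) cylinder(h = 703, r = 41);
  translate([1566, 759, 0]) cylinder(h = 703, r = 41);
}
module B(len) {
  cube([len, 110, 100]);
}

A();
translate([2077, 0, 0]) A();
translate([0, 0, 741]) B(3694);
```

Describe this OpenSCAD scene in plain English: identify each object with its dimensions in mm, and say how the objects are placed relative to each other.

A is a table with a 1617×810 mm rectangular top, 38 mm thick, top surface at z = 741 mm, supported by four round legs of 82 mm diameter, each leg's bounding box inset 10 mm from the nearest pair of top edges, running from the floor.

B is a rectangular beam 3694 mm long (x), 110 mm deep (y), 100 mm thick (z).

The beam spans the tops of two tables placed 460 mm apart, resting at z = 741 mm.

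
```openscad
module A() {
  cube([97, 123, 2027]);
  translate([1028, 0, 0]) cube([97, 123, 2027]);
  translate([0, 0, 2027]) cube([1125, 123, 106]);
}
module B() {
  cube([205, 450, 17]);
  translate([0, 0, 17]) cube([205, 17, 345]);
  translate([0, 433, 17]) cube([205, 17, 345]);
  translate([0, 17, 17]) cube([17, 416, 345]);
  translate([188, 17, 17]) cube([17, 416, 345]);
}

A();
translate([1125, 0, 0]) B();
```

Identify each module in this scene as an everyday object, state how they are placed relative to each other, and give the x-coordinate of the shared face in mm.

The door frame's +x face and the open box's −x face are both at x = 1125 mm.

A is a door frame. B is an open box. The open box is against the door frame's +x side, with their −y faces flush. The x-coordinate of the shared face is 1125 mm.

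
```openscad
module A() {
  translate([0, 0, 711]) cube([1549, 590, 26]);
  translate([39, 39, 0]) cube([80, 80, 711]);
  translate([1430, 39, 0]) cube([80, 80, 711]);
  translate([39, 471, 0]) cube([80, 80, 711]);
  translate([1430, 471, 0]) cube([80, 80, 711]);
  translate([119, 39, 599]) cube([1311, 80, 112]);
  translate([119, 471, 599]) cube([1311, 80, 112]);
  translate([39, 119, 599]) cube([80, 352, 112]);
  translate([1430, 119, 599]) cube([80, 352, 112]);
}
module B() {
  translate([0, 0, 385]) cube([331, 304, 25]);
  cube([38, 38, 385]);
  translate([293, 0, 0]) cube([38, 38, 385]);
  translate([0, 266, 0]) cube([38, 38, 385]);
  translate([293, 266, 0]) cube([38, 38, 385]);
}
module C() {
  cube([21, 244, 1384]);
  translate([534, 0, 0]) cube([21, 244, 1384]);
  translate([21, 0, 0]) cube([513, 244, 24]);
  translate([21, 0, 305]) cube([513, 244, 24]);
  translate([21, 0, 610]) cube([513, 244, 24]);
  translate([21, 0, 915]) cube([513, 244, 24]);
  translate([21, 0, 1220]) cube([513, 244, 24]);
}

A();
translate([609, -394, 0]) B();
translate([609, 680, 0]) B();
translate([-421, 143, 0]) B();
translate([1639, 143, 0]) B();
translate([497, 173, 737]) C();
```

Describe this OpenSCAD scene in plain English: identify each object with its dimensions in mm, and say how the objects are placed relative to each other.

A is a table: top 1549 mm (x) × 590 mm (y), 26 mm thick, upper face at z = 737 mm, on four 80×80 mm square legs, each inset 39 mm from the nearest pair of top edges, running from z = 0 to the bottom of the top. Four apron rails, 80 mm thick and 112 mm tall, run between adjacent legs with their top edges flush with the underside of the top and their outer faces flush with the legs' outer faces.

B is a simple wooden stool: a rectangular seat 331 mm (x) by 304 mm (y), 25 mm thick, top face at z = 410 mm, on four square legs, each 38×38 mm in cross-section. The legs rest on z = 0, each flush with a corner of the seat.

C is a bookshelf 555 mm wide overall, 244 mm deep and 1384 mm tall. The two sides are 21 mm thick vertical panels. 5 horizontal shelves of 24 mm thickness span between the inner faces of the sides; the lowest shelf sits on the floor and shelves are stacked with a clear vertical gap of 281 mm between each pair.

Four stools sit around the table at the −y, +y, −x, +x sides. The bookshelf is on top of the table, centred.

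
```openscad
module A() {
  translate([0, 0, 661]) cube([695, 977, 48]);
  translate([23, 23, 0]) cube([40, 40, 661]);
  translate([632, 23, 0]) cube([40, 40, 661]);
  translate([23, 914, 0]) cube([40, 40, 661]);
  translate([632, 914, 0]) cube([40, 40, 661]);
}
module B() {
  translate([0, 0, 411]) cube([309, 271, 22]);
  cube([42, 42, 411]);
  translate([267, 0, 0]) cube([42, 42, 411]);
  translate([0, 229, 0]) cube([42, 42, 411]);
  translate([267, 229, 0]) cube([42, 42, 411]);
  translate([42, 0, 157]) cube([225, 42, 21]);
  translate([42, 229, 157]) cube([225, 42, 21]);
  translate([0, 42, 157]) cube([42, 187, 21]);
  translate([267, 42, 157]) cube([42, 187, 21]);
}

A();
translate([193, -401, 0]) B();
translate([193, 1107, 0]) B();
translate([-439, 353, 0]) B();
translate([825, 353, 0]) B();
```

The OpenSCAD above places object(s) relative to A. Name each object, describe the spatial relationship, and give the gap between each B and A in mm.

A is a table. B is a stool. Four stools sit around the table at the −y, +y, −x, +x sides. The gap between each stool and the table is 130 mm.

Each stool's nearest face is 130 mm from the table's bounding box.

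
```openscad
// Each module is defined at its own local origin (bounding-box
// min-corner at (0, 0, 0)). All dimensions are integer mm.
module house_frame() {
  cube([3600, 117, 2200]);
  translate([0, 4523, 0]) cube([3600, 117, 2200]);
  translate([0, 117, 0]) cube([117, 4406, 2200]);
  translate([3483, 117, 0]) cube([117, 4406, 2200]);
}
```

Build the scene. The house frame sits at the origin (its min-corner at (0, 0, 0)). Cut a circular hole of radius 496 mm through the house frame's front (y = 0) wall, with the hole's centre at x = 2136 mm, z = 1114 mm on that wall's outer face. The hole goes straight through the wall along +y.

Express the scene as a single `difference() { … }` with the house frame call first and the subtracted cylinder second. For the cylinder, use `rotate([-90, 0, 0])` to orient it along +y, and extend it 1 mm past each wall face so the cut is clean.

difference() {
  house_frame();
  translate([2136, -1, 1114]) rotate([-90, 0, 0]) cylinder(h = 119, r = 496);
}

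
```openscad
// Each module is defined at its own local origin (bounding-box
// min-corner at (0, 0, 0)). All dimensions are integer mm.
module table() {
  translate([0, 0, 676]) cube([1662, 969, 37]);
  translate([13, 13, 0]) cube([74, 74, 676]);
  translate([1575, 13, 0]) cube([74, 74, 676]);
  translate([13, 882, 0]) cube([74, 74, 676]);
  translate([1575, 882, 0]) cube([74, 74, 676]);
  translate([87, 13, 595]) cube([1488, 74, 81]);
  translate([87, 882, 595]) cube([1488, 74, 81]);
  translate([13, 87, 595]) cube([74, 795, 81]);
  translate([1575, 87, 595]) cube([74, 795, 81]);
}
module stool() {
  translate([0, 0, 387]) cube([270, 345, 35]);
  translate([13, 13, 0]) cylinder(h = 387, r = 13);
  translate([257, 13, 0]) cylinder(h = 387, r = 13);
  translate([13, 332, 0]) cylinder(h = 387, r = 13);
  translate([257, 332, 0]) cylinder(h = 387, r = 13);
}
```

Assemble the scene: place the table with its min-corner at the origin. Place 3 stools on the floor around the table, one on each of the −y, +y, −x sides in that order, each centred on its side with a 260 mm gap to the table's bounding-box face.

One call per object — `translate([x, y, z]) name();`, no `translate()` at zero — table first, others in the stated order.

table();
translate([696, -605, 0]) stool();
translate([696, 1229, 0]) stool();
translate([-530, 312, 0]) stool();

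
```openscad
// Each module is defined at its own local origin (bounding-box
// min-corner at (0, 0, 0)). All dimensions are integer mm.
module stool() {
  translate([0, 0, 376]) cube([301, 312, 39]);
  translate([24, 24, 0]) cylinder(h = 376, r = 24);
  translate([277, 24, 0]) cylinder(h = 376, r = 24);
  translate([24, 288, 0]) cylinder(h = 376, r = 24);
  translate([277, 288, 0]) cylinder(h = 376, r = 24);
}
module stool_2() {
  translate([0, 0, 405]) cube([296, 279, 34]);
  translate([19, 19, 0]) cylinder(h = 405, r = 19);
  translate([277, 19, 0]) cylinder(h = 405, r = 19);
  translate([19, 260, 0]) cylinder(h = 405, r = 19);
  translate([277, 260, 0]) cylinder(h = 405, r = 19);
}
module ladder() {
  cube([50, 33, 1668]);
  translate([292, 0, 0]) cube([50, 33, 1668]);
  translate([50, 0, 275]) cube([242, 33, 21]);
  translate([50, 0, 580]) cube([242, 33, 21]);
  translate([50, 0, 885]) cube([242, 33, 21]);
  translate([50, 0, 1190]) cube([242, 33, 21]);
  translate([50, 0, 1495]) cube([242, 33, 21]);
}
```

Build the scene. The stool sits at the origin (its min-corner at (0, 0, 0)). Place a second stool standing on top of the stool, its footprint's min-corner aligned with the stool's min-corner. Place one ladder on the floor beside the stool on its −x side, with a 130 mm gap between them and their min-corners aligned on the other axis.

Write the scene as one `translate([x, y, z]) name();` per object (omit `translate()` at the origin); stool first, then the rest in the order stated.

stool();
translate([0, 0, 415]) stool_2();
translate([-472, 0, 0]) ladder();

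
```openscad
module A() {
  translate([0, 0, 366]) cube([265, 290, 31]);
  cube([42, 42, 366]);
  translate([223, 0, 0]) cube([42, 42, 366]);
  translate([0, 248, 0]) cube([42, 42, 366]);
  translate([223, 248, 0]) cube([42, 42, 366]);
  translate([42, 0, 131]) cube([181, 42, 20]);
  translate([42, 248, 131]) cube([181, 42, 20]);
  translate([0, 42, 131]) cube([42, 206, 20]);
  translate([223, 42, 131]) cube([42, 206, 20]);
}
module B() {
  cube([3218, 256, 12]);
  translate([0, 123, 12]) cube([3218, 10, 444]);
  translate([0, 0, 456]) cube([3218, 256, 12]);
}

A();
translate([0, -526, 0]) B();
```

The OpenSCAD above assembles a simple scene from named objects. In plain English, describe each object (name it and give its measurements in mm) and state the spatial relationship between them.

A is a simple wooden stool: a rectangular seat 265 mm (x) by 290 mm (y), 31 mm thick, top face at z = 397 mm, on four square legs, each 42×42 mm in cross-section. The legs rest on z = 0, each flush with a corner of the seat. Four stretchers, 42 mm wide and 20 mm tall, connect adjacent legs with their undersides at z = 131 mm, each running between the inner faces of the legs it joins and aligned with the legs' outer faces on the other axis.

B is an I-beam lying along x, 3218 mm long. Overall section height 468 mm. Two flanges 256 mm wide (y) and 12 mm thick, one on the floor and one at the top; a web 10 mm thick runs between them, centred on the flange width.

The I-beam is on the floor beside the stool on its −y side.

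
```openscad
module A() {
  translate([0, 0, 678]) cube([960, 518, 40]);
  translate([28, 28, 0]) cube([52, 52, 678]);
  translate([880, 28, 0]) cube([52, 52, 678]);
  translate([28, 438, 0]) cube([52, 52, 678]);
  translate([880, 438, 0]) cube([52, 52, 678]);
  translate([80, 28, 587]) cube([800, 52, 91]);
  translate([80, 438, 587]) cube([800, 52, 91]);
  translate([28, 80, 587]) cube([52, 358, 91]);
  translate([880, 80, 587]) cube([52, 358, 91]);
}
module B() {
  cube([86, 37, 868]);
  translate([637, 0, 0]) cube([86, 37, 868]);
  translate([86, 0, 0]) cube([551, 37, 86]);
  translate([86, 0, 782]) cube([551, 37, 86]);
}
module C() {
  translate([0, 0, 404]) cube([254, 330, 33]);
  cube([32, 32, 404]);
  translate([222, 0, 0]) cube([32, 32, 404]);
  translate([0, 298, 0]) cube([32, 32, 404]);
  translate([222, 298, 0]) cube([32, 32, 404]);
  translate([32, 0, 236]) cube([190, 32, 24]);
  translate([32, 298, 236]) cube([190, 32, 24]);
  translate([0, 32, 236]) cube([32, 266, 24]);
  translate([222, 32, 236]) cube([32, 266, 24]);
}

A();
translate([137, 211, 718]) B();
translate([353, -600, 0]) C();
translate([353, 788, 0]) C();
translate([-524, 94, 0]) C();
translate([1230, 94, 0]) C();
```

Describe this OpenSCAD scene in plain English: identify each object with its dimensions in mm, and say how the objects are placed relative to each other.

A is a table with a 960×518 mm rectangular top, 40 mm thick, top surface at z = 718 mm, supported by four 52×52 mm square legs, each inset 28 mm from the nearest pair of top edges, running from the floor. Four apron rails, 52 mm thick and 91 mm tall, run between adjacent legs with their top edges flush with the underside of the top and their outer faces flush with the legs' outer faces.

B is a picture frame with a 551×696 mm rectangular opening (x by z) and a uniform 86 mm border on every side. Frame depth is 37 mm along y. It is built from two vertical stiles running the full outside height and two horizontal rails spanning the gap between the stiles.

C is a four-legged stool. The seat is 254×330 mm, 33 mm thick, top at z = 437 mm. It stands on four square legs, each 32×32 mm in cross-section, from z = 0 to the seat underside, each flush with a corner of the seat. Four stretchers, 32 mm wide and 24 mm tall, connect adjacent legs with their undersides at z = 236 mm, each running between the inner faces of the legs it joins and aligned with the legs' outer faces on the other axis.

The picture frame is on top of the table. Four stools sit around the table at the −y, +y, −x, +x sides.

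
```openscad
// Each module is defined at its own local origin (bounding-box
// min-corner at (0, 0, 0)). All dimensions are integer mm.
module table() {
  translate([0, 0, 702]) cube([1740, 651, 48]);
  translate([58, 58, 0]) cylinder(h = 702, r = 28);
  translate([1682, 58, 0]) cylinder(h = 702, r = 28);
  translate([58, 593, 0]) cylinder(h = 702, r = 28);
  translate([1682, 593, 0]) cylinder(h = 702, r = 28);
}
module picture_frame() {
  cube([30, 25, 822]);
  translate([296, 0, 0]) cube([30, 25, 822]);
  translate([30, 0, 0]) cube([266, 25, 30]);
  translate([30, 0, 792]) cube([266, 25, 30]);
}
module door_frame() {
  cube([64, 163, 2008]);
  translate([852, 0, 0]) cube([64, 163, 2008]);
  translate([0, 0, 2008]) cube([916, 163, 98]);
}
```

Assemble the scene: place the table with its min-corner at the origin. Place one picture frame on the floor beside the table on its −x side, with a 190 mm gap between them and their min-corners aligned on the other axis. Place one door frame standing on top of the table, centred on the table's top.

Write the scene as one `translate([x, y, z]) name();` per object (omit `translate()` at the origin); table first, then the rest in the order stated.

table();
translate([-516, 0, 0]) picture_frame();
translate([412, 244, 750]) door_frame();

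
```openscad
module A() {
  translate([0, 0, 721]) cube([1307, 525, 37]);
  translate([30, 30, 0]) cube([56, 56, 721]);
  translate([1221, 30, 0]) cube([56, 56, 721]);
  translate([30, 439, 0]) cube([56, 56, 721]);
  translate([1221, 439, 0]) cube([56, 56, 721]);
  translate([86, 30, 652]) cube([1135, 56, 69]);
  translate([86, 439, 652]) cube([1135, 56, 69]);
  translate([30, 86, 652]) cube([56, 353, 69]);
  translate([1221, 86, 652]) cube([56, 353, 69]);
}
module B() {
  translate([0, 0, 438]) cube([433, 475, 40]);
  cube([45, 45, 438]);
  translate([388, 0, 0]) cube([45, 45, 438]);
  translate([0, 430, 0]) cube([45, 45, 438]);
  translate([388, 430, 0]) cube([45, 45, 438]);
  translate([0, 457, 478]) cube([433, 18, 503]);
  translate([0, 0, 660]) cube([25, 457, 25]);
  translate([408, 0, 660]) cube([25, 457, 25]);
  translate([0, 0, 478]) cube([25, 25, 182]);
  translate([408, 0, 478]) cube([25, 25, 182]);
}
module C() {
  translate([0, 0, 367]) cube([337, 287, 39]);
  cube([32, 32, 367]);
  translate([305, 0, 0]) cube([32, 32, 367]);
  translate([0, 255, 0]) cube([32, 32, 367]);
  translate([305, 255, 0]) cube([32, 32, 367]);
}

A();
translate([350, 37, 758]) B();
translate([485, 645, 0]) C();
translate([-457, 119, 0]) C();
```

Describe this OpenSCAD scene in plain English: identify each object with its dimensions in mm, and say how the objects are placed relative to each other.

A is a table with a 1307×525 mm rectangular top, 37 mm thick, top surface at z = 758 mm, supported by four 56×56 mm square legs, each inset 30 mm from the nearest pair of top edges, running from the floor. Four apron rails, 56 mm thick and 69 mm tall, run between adjacent legs with their top edges flush with the underside of the top and their outer faces flush with the legs' outer faces.

B is a chair: 433×475 mm seat, 40 mm thick, top at z = 478 mm, on four 45 mm square corner legs flush with the seat edges. A 18 mm thick backrest slab spans the full seat width, extending 503 mm above the seat top, its back face flush with the seat's +y edge. Two armrests of 25×25 mm section run along each side from the seat's front edge to the front of the backrest, top faces 207 mm above the seat top and outer faces flush with the seat's x-edges; a 25×25 mm post under the front of each armrest stands on the seat at the front corner.

C is a simple wooden stool: a rectangular seat 337 mm (x) by 287 mm (y), 39 mm thick, top face at z = 406 mm, on four square legs, each 32×32 mm in cross-section. The legs rest on z = 0, each flush with a corner of the seat.

The chair is on top of the table. Two stools sit around the table at the +y, −x sides.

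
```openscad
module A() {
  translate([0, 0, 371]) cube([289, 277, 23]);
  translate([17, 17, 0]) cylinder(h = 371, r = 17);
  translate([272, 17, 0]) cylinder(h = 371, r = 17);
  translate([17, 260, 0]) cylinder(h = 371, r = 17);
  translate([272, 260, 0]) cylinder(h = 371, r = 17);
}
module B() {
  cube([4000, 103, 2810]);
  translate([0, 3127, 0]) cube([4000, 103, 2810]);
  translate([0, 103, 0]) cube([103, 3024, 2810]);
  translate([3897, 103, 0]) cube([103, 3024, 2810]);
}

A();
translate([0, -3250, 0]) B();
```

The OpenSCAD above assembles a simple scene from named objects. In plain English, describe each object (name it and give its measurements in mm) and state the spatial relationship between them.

A is a simple wooden stool: a rectangular seat 289 mm (x) by 277 mm (y), 23 mm thick, top face at z = 394 mm, on four round legs, each 34 mm in diameter. The legs rest on z = 0, each leg's axis is inset half a diameter from the nearest pair of seat edges (so the leg's bounding box is flush with the corner).

B is a box-shaped house frame (walls only): outside footprint 4000×3230 mm, wall height 2810 mm, wall thickness 103 mm. The two y-facing walls run the full x-width; the two x-facing walls fit between the inner faces of the y-facing walls.

The house frame is on the floor beside the stool on its −y side.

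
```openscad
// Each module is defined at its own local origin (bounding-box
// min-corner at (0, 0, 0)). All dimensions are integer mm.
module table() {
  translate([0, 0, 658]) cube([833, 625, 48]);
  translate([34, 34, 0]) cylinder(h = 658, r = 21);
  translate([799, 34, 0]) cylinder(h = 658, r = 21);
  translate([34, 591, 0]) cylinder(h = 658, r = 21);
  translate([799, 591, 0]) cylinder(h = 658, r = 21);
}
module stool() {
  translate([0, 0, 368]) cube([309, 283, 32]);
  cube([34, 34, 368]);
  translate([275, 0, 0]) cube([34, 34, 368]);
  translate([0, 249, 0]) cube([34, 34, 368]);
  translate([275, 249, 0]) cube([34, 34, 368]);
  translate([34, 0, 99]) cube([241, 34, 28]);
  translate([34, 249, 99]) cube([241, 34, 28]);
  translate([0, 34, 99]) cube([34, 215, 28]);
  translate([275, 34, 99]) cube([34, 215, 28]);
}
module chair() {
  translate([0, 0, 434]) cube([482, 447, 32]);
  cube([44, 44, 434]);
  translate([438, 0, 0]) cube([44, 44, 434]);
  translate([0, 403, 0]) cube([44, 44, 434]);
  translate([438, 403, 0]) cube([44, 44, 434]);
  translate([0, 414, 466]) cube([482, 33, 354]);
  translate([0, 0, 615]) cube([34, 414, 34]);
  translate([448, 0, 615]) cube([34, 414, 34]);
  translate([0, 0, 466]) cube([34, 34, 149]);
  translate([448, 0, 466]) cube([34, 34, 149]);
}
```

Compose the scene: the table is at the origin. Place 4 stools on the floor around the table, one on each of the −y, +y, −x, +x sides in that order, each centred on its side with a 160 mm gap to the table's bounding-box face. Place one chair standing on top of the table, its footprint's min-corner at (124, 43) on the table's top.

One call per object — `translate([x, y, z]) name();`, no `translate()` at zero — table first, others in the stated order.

table();
translate([262, -443, 0]) stool();
translate([262, 785, 0]) stool();
translate([-469, 171, 0]) stool();
translate([993, 171, 0]) stool();
translate([124, 43, 706]) chair();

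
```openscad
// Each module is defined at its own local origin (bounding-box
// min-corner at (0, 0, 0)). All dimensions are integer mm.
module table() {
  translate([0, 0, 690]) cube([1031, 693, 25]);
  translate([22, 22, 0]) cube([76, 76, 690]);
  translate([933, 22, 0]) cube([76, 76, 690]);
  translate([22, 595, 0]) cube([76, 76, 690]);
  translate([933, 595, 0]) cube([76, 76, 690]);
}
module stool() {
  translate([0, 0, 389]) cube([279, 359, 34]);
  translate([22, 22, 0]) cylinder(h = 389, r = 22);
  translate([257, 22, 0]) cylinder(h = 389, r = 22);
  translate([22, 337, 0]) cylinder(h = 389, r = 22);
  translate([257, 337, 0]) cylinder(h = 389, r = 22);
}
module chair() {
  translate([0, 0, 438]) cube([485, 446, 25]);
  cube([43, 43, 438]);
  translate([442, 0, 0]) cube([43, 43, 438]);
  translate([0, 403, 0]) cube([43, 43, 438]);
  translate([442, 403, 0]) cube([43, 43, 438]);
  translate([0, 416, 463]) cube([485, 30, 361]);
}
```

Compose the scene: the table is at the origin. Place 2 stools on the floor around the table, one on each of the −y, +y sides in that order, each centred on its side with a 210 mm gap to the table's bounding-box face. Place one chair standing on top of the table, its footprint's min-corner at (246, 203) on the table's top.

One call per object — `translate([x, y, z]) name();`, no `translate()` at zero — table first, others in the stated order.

table();
translate([376, -569, 0]) stool();
translate([376, 903, 0]) stool();
translate([246, 203, 715]) chair();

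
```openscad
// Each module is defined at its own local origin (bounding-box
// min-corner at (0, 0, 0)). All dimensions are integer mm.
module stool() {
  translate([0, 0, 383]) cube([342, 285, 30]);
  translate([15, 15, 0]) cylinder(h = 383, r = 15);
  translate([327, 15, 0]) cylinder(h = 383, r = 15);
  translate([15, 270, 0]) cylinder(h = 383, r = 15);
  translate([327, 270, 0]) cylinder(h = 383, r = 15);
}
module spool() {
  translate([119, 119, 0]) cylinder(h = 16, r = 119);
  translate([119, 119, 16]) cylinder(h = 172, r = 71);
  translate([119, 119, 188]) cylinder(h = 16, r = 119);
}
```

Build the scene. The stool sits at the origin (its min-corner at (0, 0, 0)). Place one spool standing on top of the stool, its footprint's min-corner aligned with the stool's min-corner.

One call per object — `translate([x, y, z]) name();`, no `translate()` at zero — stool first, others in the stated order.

stool();
translate([0, 0, 413]) spool();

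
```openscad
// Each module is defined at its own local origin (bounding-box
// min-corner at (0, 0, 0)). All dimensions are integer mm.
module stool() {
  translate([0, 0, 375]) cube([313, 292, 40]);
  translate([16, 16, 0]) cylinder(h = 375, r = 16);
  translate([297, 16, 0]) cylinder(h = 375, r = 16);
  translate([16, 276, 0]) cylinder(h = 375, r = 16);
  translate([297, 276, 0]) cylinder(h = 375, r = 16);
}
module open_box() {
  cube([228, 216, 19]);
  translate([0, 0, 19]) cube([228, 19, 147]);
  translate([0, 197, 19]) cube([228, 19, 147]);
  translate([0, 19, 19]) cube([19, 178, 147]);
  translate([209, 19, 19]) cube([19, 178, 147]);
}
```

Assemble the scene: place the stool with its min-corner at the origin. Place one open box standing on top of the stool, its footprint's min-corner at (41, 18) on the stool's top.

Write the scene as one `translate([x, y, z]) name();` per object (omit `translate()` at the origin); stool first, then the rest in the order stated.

stool();
translate([41, 18, 415]) open_box();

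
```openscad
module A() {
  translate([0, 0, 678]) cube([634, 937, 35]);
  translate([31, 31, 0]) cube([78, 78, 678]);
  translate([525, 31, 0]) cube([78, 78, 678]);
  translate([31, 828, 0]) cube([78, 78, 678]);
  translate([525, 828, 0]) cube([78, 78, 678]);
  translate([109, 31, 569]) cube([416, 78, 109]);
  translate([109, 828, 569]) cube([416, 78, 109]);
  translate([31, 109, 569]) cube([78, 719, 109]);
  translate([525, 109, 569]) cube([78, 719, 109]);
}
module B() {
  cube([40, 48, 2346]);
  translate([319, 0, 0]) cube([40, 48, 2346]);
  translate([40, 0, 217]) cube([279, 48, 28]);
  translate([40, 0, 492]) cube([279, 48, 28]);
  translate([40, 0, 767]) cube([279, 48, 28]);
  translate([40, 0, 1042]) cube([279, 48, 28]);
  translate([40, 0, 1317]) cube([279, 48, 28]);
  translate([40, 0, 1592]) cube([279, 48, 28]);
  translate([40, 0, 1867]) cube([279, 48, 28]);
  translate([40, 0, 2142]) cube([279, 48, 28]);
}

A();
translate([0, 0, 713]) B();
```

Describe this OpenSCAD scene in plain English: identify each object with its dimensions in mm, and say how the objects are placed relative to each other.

A is a table with a 634×937 mm rectangular top, 35 mm thick, top surface at z = 713 mm, supported by four 78×78 mm square legs, each inset 31 mm from the nearest pair of top edges, running from the floor. Four apron rails, 78 mm thick and 109 mm tall, run between adjacent legs with their top edges flush with the underside of the top and their outer faces flush with the legs' outer faces.

B is a straight ladder. Two 40×48 mm vertical rails, 2346 mm tall, stand 359 mm apart (outside-to-outside) with their front faces coplanar on the −y side. 8 rungs, each 48 mm deep and 28 mm tall, span between the inner faces of the rails, front faces flush with the rails. The lowest rung's underside is at z = 217 mm and rungs are spaced 275 mm apart (underside to underside).

The ladder is on top of the table.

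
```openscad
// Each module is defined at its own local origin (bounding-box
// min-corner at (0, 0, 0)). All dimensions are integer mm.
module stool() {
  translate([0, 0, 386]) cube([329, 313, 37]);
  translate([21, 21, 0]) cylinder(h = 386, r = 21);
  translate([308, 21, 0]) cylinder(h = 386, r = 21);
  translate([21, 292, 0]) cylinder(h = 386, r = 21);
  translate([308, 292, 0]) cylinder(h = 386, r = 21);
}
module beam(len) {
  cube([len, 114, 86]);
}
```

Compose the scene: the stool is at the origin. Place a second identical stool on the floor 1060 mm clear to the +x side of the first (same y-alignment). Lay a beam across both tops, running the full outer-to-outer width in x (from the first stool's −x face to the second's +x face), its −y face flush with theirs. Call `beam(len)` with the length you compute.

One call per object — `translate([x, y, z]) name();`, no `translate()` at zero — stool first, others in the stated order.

stool();
translate([1389, 0, 0]) stool();
translate([0, 0, 423]) beam(1718);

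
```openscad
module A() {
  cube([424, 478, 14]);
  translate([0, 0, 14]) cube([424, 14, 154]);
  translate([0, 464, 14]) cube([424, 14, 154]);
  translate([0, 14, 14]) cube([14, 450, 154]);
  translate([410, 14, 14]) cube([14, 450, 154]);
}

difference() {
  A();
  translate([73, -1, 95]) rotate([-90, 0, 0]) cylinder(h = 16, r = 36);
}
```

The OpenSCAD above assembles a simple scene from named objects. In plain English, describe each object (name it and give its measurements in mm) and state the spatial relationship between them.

A is an open-topped rectangular box: outside dimensions 424×478×168 mm, with a uniform wall and base thickness of 14 mm. The base is a full 424×478 slab on the floor; four walls sit on top of the base. The front and back walls (the −y and +y sides) span the full width; the two side walls fit between them.

The open box has a circular hole of radius 36 mm through its front wall, centred at (x = 73, z = 95).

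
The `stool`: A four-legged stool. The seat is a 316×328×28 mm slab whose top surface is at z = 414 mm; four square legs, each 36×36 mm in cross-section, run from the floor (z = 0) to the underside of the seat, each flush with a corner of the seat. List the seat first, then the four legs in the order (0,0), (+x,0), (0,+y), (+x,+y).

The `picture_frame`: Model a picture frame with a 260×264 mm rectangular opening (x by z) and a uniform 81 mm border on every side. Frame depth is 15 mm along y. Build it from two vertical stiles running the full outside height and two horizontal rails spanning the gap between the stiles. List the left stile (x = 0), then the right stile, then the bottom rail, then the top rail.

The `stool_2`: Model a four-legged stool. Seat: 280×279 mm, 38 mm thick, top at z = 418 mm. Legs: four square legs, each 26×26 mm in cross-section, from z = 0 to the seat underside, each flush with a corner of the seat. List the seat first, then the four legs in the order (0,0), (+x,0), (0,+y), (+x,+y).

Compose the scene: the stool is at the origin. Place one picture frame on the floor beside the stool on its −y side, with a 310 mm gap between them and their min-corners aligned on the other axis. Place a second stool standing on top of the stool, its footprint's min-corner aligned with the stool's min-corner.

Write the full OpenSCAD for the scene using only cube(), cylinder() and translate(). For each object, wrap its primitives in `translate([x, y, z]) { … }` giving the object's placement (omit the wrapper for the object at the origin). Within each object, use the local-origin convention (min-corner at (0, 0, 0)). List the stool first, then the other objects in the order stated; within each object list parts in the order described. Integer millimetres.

translate([0, 0, 386]) cube([316, 328, 28]);
cube([36, 36, 386]);
translate([280, 0, 0]) cube([36, 36, 386]);
translate([0, 292, 0]) cube([36, 36, 386]);
translate([280, 292, 0]) cube([36, 36, 386]);
translate([0, -325, 0]) {
  cube([81, 15, 426]);
  translate([341, 0, 0]) cube([81, 15, 426]);
  translate([81, 0, 0]) cube([260, 15, 81]);
  translate([81, 0, 345]) cube([260, 15, 81]);
}
translate([0, 0, 414]) {
  translate([0, 0, 380]) cube([280, 279, 38]);
  cube([26, 26, 380]);
  translate([254, 0, 0]) cube([26, 26, 380]);
  translate([0, 253, 0]) cube([26, 26, 380]);
  translate([254, 253, 0]) cube([26, 26, 380]);
}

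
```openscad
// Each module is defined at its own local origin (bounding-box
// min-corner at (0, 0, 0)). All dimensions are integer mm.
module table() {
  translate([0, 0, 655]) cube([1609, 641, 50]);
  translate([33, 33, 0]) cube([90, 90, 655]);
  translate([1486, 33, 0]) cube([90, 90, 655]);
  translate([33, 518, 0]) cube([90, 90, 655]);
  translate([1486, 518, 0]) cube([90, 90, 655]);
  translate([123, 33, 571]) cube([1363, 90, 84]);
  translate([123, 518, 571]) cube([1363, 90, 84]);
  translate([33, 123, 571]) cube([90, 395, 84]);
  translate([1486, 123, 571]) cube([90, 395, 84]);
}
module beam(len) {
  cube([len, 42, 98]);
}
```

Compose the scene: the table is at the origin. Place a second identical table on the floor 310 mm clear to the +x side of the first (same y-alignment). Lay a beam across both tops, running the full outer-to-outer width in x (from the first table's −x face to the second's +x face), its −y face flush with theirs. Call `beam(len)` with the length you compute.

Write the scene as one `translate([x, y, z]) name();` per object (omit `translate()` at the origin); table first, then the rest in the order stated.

table();
translate([1919, 0, 0]) table();
translate([0, 0, 705]) beam(3528);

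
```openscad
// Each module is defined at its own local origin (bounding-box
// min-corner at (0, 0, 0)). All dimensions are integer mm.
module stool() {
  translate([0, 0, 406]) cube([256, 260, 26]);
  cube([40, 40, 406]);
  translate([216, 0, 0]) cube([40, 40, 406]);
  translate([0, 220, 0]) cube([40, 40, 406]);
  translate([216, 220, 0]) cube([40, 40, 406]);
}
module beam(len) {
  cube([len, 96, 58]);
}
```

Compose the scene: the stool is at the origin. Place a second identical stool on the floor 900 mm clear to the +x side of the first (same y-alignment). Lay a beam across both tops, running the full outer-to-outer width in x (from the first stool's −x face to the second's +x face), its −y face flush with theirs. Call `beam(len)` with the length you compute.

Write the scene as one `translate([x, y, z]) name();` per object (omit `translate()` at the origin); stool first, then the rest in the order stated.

stool();
translate([1156, 0, 0]) stool();
translate([0, 0, 432]) beam(1412);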